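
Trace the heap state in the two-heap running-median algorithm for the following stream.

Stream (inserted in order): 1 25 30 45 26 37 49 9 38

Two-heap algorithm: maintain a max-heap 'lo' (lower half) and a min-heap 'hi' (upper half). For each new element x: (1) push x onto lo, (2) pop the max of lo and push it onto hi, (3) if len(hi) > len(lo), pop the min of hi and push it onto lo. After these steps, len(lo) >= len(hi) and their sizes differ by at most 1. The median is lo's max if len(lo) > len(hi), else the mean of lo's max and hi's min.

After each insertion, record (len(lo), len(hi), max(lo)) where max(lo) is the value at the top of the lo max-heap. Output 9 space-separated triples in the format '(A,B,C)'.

Step 1: insert 1 -> lo=[1] hi=[] -> (len(lo)=1, len(hi)=0, max(lo)=1)
Step 2: insert 25 -> lo=[1] hi=[25] -> (len(lo)=1, len(hi)=1, max(lo)=1)
Step 3: insert 30 -> lo=[1, 25] hi=[30] -> (len(lo)=2, len(hi)=1, max(lo)=25)
Step 4: insert 45 -> lo=[1, 25] hi=[30, 45] -> (len(lo)=2, len(hi)=2, max(lo)=25)
Step 5: insert 26 -> lo=[1, 25, 26] hi=[30, 45] -> (len(lo)=3, len(hi)=2, max(lo)=26)
Step 6: insert 37 -> lo=[1, 25, 26] hi=[30, 37, 45] -> (len(lo)=3, len(hi)=3, max(lo)=26)
Step 7: insert 49 -> lo=[1, 25, 26, 30] hi=[37, 45, 49] -> (len(lo)=4, len(hi)=3, max(lo)=30)
Step 8: insert 9 -> lo=[1, 9, 25, 26] hi=[30, 37, 45, 49] -> (len(lo)=4, len(hi)=4, max(lo)=26)
Step 9: insert 38 -> lo=[1, 9, 25, 26, 30] hi=[37, 38, 45, 49] -> (len(lo)=5, len(hi)=4, max(lo)=30)

Answer: (1,0,1) (1,1,1) (2,1,25) (2,2,25) (3,2,26) (3,3,26) (4,3,30) (4,4,26) (5,4,30)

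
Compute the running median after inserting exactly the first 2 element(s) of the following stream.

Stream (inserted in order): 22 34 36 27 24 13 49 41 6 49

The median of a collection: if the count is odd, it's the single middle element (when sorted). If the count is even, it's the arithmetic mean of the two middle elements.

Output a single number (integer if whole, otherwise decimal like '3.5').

Step 1: insert 22 -> lo=[22] (size 1, max 22) hi=[] (size 0) -> median=22
Step 2: insert 34 -> lo=[22] (size 1, max 22) hi=[34] (size 1, min 34) -> median=28

Answer: 28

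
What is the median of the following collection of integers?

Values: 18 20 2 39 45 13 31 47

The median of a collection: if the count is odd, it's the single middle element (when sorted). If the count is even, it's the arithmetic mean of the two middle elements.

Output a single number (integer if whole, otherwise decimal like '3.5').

Step 1: insert 18 -> lo=[18] (size 1, max 18) hi=[] (size 0) -> median=18
Step 2: insert 20 -> lo=[18] (size 1, max 18) hi=[20] (size 1, min 20) -> median=19
Step 3: insert 2 -> lo=[2, 18] (size 2, max 18) hi=[20] (size 1, min 20) -> median=18
Step 4: insert 39 -> lo=[2, 18] (size 2, max 18) hi=[20, 39] (size 2, min 20) -> median=19
Step 5: insert 45 -> lo=[2, 18, 20] (size 3, max 20) hi=[39, 45] (size 2, min 39) -> median=20
Step 6: insert 13 -> lo=[2, 13, 18] (size 3, max 18) hi=[20, 39, 45] (size 3, min 20) -> median=19
Step 7: insert 31 -> lo=[2, 13, 18, 20] (size 4, max 20) hi=[31, 39, 45] (size 3, min 31) -> median=20
Step 8: insert 47 -> lo=[2, 13, 18, 20] (size 4, max 20) hi=[31, 39, 45, 47] (size 4, min 31) -> median=25.5

Answer: 25.5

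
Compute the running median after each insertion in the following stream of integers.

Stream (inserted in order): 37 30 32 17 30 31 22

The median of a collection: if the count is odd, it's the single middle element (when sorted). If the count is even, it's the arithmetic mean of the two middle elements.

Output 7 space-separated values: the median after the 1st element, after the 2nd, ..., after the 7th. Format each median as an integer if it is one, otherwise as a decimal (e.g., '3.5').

Step 1: insert 37 -> lo=[37] (size 1, max 37) hi=[] (size 0) -> median=37
Step 2: insert 30 -> lo=[30] (size 1, max 30) hi=[37] (size 1, min 37) -> median=33.5
Step 3: insert 32 -> lo=[30, 32] (size 2, max 32) hi=[37] (size 1, min 37) -> median=32
Step 4: insert 17 -> lo=[17, 30] (size 2, max 30) hi=[32, 37] (size 2, min 32) -> median=31
Step 5: insert 30 -> lo=[17, 30, 30] (size 3, max 30) hi=[32, 37] (size 2, min 32) -> median=30
Step 6: insert 31 -> lo=[17, 30, 30] (size 3, max 30) hi=[31, 32, 37] (size 3, min 31) -> median=30.5
Step 7: insert 22 -> lo=[17, 22, 30, 30] (size 4, max 30) hi=[31, 32, 37] (size 3, min 31) -> median=30

Answer: 37 33.5 32 31 30 30.5 30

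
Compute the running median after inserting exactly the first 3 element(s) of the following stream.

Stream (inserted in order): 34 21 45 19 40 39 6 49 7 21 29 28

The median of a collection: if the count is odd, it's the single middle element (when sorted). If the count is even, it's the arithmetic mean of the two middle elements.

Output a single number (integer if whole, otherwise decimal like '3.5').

Answer: 34

Derivation:
Step 1: insert 34 -> lo=[34] (size 1, max 34) hi=[] (size 0) -> median=34
Step 2: insert 21 -> lo=[21] (size 1, max 21) hi=[34] (size 1, min 34) -> median=27.5
Step 3: insert 45 -> lo=[21, 34] (size 2, max 34) hi=[45] (size 1, min 45) -> median=34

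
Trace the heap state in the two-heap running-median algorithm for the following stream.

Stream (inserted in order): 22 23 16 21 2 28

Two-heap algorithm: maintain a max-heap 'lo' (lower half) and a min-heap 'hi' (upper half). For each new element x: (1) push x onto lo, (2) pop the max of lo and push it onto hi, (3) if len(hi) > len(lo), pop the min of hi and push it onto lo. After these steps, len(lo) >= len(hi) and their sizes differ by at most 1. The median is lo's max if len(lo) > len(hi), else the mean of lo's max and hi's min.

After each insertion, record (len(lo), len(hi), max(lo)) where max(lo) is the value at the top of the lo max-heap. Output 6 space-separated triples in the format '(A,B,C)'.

Answer: (1,0,22) (1,1,22) (2,1,22) (2,2,21) (3,2,21) (3,3,21)

Derivation:
Step 1: insert 22 -> lo=[22] hi=[] -> (len(lo)=1, len(hi)=0, max(lo)=22)
Step 2: insert 23 -> lo=[22] hi=[23] -> (len(lo)=1, len(hi)=1, max(lo)=22)
Step 3: insert 16 -> lo=[16, 22] hi=[23] -> (len(lo)=2, len(hi)=1, max(lo)=22)
Step 4: insert 21 -> lo=[16, 21] hi=[22, 23] -> (len(lo)=2, len(hi)=2, max(lo)=21)
Step 5: insert 2 -> lo=[2, 16, 21] hi=[22, 23] -> (len(lo)=3, len(hi)=2, max(lo)=21)
Step 6: insert 28 -> lo=[2, 16, 21] hi=[22, 23, 28] -> (len(lo)=3, len(hi)=3, max(lo)=21)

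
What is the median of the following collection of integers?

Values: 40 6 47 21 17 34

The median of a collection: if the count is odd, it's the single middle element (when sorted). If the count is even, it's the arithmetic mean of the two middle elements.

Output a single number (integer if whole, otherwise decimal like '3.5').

Answer: 27.5

Derivation:
Step 1: insert 40 -> lo=[40] (size 1, max 40) hi=[] (size 0) -> median=40
Step 2: insert 6 -> lo=[6] (size 1, max 6) hi=[40] (size 1, min 40) -> median=23
Step 3: insert 47 -> lo=[6, 40] (size 2, max 40) hi=[47] (size 1, min 47) -> median=40
Step 4: insert 21 -> lo=[6, 21] (size 2, max 21) hi=[40, 47] (size 2, min 40) -> median=30.5
Step 5: insert 17 -> lo=[6, 17, 21] (size 3, max 21) hi=[40, 47] (size 2, min 40) -> median=21
Step 6: insert 34 -> lo=[6, 17, 21] (size 3, max 21) hi=[34, 40, 47] (size 3, min 34) -> median=27.5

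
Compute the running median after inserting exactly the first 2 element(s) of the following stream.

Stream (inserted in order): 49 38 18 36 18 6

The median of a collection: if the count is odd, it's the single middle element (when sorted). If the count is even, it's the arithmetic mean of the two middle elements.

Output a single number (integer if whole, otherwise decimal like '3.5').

Answer: 43.5

Derivation:
Step 1: insert 49 -> lo=[49] (size 1, max 49) hi=[] (size 0) -> median=49
Step 2: insert 38 -> lo=[38] (size 1, max 38) hi=[49] (size 1, min 49) -> median=43.5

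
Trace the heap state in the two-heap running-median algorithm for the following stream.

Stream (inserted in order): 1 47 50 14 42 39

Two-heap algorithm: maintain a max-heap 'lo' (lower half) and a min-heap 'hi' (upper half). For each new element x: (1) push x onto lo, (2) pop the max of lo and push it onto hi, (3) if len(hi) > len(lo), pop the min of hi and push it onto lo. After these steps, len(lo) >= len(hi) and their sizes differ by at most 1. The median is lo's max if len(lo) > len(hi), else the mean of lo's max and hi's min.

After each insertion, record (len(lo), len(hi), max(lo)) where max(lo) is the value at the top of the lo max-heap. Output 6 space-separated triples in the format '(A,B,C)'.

Step 1: insert 1 -> lo=[1] hi=[] -> (len(lo)=1, len(hi)=0, max(lo)=1)
Step 2: insert 47 -> lo=[1] hi=[47] -> (len(lo)=1, len(hi)=1, max(lo)=1)
Step 3: insert 50 -> lo=[1, 47] hi=[50] -> (len(lo)=2, len(hi)=1, max(lo)=47)
Step 4: insert 14 -> lo=[1, 14] hi=[47, 50] -> (len(lo)=2, len(hi)=2, max(lo)=14)
Step 5: insert 42 -> lo=[1, 14, 42] hi=[47, 50] -> (len(lo)=3, len(hi)=2, max(lo)=42)
Step 6: insert 39 -> lo=[1, 14, 39] hi=[42, 47, 50] -> (len(lo)=3, len(hi)=3, max(lo)=39)

Answer: (1,0,1) (1,1,1) (2,1,47) (2,2,14) (3,2,42) (3,3,39)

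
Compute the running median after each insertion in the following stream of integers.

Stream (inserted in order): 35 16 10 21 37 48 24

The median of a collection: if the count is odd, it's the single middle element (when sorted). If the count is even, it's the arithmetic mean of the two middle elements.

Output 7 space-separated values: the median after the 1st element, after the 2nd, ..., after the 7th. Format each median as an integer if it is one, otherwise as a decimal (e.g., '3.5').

Answer: 35 25.5 16 18.5 21 28 24

Derivation:
Step 1: insert 35 -> lo=[35] (size 1, max 35) hi=[] (size 0) -> median=35
Step 2: insert 16 -> lo=[16] (size 1, max 16) hi=[35] (size 1, min 35) -> median=25.5
Step 3: insert 10 -> lo=[10, 16] (size 2, max 16) hi=[35] (size 1, min 35) -> median=16
Step 4: insert 21 -> lo=[10, 16] (size 2, max 16) hi=[21, 35] (size 2, min 21) -> median=18.5
Step 5: insert 37 -> lo=[10, 16, 21] (size 3, max 21) hi=[35, 37] (size 2, min 35) -> median=21
Step 6: insert 48 -> lo=[10, 16, 21] (size 3, max 21) hi=[35, 37, 48] (size 3, min 35) -> median=28
Step 7: insert 24 -> lo=[10, 16, 21, 24] (size 4, max 24) hi=[35, 37, 48] (size 3, min 35) -> median=24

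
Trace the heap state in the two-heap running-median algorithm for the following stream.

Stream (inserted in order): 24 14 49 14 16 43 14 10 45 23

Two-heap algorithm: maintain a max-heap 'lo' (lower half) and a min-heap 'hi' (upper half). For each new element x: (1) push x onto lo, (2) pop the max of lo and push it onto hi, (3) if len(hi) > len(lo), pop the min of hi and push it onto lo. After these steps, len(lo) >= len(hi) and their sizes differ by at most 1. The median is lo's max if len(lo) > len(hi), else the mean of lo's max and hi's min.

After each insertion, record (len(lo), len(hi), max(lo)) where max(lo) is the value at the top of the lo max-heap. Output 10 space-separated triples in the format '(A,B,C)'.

Step 1: insert 24 -> lo=[24] hi=[] -> (len(lo)=1, len(hi)=0, max(lo)=24)
Step 2: insert 14 -> lo=[14] hi=[24] -> (len(lo)=1, len(hi)=1, max(lo)=14)
Step 3: insert 49 -> lo=[14, 24] hi=[49] -> (len(lo)=2, len(hi)=1, max(lo)=24)
Step 4: insert 14 -> lo=[14, 14] hi=[24, 49] -> (len(lo)=2, len(hi)=2, max(lo)=14)
Step 5: insert 16 -> lo=[14, 14, 16] hi=[24, 49] -> (len(lo)=3, len(hi)=2, max(lo)=16)
Step 6: insert 43 -> lo=[14, 14, 16] hi=[24, 43, 49] -> (len(lo)=3, len(hi)=3, max(lo)=16)
Step 7: insert 14 -> lo=[14, 14, 14, 16] hi=[24, 43, 49] -> (len(lo)=4, len(hi)=3, max(lo)=16)
Step 8: insert 10 -> lo=[10, 14, 14, 14] hi=[16, 24, 43, 49] -> (len(lo)=4, len(hi)=4, max(lo)=14)
Step 9: insert 45 -> lo=[10, 14, 14, 14, 16] hi=[24, 43, 45, 49] -> (len(lo)=5, len(hi)=4, max(lo)=16)
Step 10: insert 23 -> lo=[10, 14, 14, 14, 16] hi=[23, 24, 43, 45, 49] -> (len(lo)=5, len(hi)=5, max(lo)=16)

Answer: (1,0,24) (1,1,14) (2,1,24) (2,2,14) (3,2,16) (3,3,16) (4,3,16) (4,4,14) (5,4,16) (5,5,16)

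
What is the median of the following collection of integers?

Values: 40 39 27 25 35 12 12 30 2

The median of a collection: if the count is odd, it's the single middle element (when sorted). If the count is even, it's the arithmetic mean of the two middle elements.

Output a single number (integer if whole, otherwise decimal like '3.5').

Step 1: insert 40 -> lo=[40] (size 1, max 40) hi=[] (size 0) -> median=40
Step 2: insert 39 -> lo=[39] (size 1, max 39) hi=[40] (size 1, min 40) -> median=39.5
Step 3: insert 27 -> lo=[27, 39] (size 2, max 39) hi=[40] (size 1, min 40) -> median=39
Step 4: insert 25 -> lo=[25, 27] (size 2, max 27) hi=[39, 40] (size 2, min 39) -> median=33
Step 5: insert 35 -> lo=[25, 27, 35] (size 3, max 35) hi=[39, 40] (size 2, min 39) -> median=35
Step 6: insert 12 -> lo=[12, 25, 27] (size 3, max 27) hi=[35, 39, 40] (size 3, min 35) -> median=31
Step 7: insert 12 -> lo=[12, 12, 25, 27] (size 4, max 27) hi=[35, 39, 40] (size 3, min 35) -> median=27
Step 8: insert 30 -> lo=[12, 12, 25, 27] (size 4, max 27) hi=[30, 35, 39, 40] (size 4, min 30) -> median=28.5
Step 9: insert 2 -> lo=[2, 12, 12, 25, 27] (size 5, max 27) hi=[30, 35, 39, 40] (size 4, min 30) -> median=27

Answer: 27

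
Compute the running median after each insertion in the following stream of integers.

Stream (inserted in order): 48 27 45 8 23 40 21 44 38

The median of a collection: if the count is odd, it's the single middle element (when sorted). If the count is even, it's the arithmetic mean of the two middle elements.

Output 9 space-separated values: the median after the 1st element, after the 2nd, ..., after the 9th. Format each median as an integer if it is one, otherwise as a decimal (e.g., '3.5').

Answer: 48 37.5 45 36 27 33.5 27 33.5 38

Derivation:
Step 1: insert 48 -> lo=[48] (size 1, max 48) hi=[] (size 0) -> median=48
Step 2: insert 27 -> lo=[27] (size 1, max 27) hi=[48] (size 1, min 48) -> median=37.5
Step 3: insert 45 -> lo=[27, 45] (size 2, max 45) hi=[48] (size 1, min 48) -> median=45
Step 4: insert 8 -> lo=[8, 27] (size 2, max 27) hi=[45, 48] (size 2, min 45) -> median=36
Step 5: insert 23 -> lo=[8, 23, 27] (size 3, max 27) hi=[45, 48] (size 2, min 45) -> median=27
Step 6: insert 40 -> lo=[8, 23, 27] (size 3, max 27) hi=[40, 45, 48] (size 3, min 40) -> median=33.5
Step 7: insert 21 -> lo=[8, 21, 23, 27] (size 4, max 27) hi=[40, 45, 48] (size 3, min 40) -> median=27
Step 8: insert 44 -> lo=[8, 21, 23, 27] (size 4, max 27) hi=[40, 44, 45, 48] (size 4, min 40) -> median=33.5
Step 9: insert 38 -> lo=[8, 21, 23, 27, 38] (size 5, max 38) hi=[40, 44, 45, 48] (size 4, min 40) -> median=38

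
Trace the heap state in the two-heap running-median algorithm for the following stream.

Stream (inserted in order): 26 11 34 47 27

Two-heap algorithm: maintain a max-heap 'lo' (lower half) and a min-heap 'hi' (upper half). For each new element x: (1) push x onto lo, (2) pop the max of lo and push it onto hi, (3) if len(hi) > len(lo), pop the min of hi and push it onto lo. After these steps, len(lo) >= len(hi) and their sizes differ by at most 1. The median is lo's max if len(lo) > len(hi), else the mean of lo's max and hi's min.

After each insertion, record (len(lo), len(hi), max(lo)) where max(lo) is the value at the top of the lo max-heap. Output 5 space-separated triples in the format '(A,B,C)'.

Step 1: insert 26 -> lo=[26] hi=[] -> (len(lo)=1, len(hi)=0, max(lo)=26)
Step 2: insert 11 -> lo=[11] hi=[26] -> (len(lo)=1, len(hi)=1, max(lo)=11)
Step 3: insert 34 -> lo=[11, 26] hi=[34] -> (len(lo)=2, len(hi)=1, max(lo)=26)
Step 4: insert 47 -> lo=[11, 26] hi=[34, 47] -> (len(lo)=2, len(hi)=2, max(lo)=26)
Step 5: insert 27 -> lo=[11, 26, 27] hi=[34, 47] -> (len(lo)=3, len(hi)=2, max(lo)=27)

Answer: (1,0,26) (1,1,11) (2,1,26) (2,2,26) (3,2,27)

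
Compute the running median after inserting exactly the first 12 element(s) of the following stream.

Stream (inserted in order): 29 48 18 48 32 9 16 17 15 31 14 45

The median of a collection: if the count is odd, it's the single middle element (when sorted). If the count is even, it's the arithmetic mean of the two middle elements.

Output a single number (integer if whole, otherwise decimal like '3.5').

Answer: 23.5

Derivation:
Step 1: insert 29 -> lo=[29] (size 1, max 29) hi=[] (size 0) -> median=29
Step 2: insert 48 -> lo=[29] (size 1, max 29) hi=[48] (size 1, min 48) -> median=38.5
Step 3: insert 18 -> lo=[18, 29] (size 2, max 29) hi=[48] (size 1, min 48) -> median=29
Step 4: insert 48 -> lo=[18, 29] (size 2, max 29) hi=[48, 48] (size 2, min 48) -> median=38.5
Step 5: insert 32 -> lo=[18, 29, 32] (size 3, max 32) hi=[48, 48] (size 2, min 48) -> median=32
Step 6: insert 9 -> lo=[9, 18, 29] (size 3, max 29) hi=[32, 48, 48] (size 3, min 32) -> median=30.5
Step 7: insert 16 -> lo=[9, 16, 18, 29] (size 4, max 29) hi=[32, 48, 48] (size 3, min 32) -> median=29
Step 8: insert 17 -> lo=[9, 16, 17, 18] (size 4, max 18) hi=[29, 32, 48, 48] (size 4, min 29) -> median=23.5
Step 9: insert 15 -> lo=[9, 15, 16, 17, 18] (size 5, max 18) hi=[29, 32, 48, 48] (size 4, min 29) -> median=18
Step 10: insert 31 -> lo=[9, 15, 16, 17, 18] (size 5, max 18) hi=[29, 31, 32, 48, 48] (size 5, min 29) -> median=23.5
Step 11: insert 14 -> lo=[9, 14, 15, 16, 17, 18] (size 6, max 18) hi=[29, 31, 32, 48, 48] (size 5, min 29) -> median=18
Step 12: insert 45 -> lo=[9, 14, 15, 16, 17, 18] (size 6, max 18) hi=[29, 31, 32, 45, 48, 48] (size 6, min 29) -> median=23.5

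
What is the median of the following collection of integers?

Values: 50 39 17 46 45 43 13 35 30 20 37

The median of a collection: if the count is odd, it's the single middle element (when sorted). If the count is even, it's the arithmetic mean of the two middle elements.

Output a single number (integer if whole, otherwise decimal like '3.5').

Step 1: insert 50 -> lo=[50] (size 1, max 50) hi=[] (size 0) -> median=50
Step 2: insert 39 -> lo=[39] (size 1, max 39) hi=[50] (size 1, min 50) -> median=44.5
Step 3: insert 17 -> lo=[17, 39] (size 2, max 39) hi=[50] (size 1, min 50) -> median=39
Step 4: insert 46 -> lo=[17, 39] (size 2, max 39) hi=[46, 50] (size 2, min 46) -> median=42.5
Step 5: insert 45 -> lo=[17, 39, 45] (size 3, max 45) hi=[46, 50] (size 2, min 46) -> median=45
Step 6: insert 43 -> lo=[17, 39, 43] (size 3, max 43) hi=[45, 46, 50] (size 3, min 45) -> median=44
Step 7: insert 13 -> lo=[13, 17, 39, 43] (size 4, max 43) hi=[45, 46, 50] (size 3, min 45) -> median=43
Step 8: insert 35 -> lo=[13, 17, 35, 39] (size 4, max 39) hi=[43, 45, 46, 50] (size 4, min 43) -> median=41
Step 9: insert 30 -> lo=[13, 17, 30, 35, 39] (size 5, max 39) hi=[43, 45, 46, 50] (size 4, min 43) -> median=39
Step 10: insert 20 -> lo=[13, 17, 20, 30, 35] (size 5, max 35) hi=[39, 43, 45, 46, 50] (size 5, min 39) -> median=37
Step 11: insert 37 -> lo=[13, 17, 20, 30, 35, 37] (size 6, max 37) hi=[39, 43, 45, 46, 50] (size 5, min 39) -> median=37

Answer: 37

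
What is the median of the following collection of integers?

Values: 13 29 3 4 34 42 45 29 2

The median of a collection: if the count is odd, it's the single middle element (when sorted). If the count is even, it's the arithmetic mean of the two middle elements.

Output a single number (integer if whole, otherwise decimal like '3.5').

Step 1: insert 13 -> lo=[13] (size 1, max 13) hi=[] (size 0) -> median=13
Step 2: insert 29 -> lo=[13] (size 1, max 13) hi=[29] (size 1, min 29) -> median=21
Step 3: insert 3 -> lo=[3, 13] (size 2, max 13) hi=[29] (size 1, min 29) -> median=13
Step 4: insert 4 -> lo=[3, 4] (size 2, max 4) hi=[13, 29] (size 2, min 13) -> median=8.5
Step 5: insert 34 -> lo=[3, 4, 13] (size 3, max 13) hi=[29, 34] (size 2, min 29) -> median=13
Step 6: insert 42 -> lo=[3, 4, 13] (size 3, max 13) hi=[29, 34, 42] (size 3, min 29) -> median=21
Step 7: insert 45 -> lo=[3, 4, 13, 29] (size 4, max 29) hi=[34, 42, 45] (size 3, min 34) -> median=29
Step 8: insert 29 -> lo=[3, 4, 13, 29] (size 4, max 29) hi=[29, 34, 42, 45] (size 4, min 29) -> median=29
Step 9: insert 2 -> lo=[2, 3, 4, 13, 29] (size 5, max 29) hi=[29, 34, 42, 45] (size 4, min 29) -> median=29

Answer: 29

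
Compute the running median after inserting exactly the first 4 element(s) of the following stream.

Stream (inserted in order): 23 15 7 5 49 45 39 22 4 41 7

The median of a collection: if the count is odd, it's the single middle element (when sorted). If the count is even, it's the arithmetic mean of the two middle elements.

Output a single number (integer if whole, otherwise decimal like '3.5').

Answer: 11

Derivation:
Step 1: insert 23 -> lo=[23] (size 1, max 23) hi=[] (size 0) -> median=23
Step 2: insert 15 -> lo=[15] (size 1, max 15) hi=[23] (size 1, min 23) -> median=19
Step 3: insert 7 -> lo=[7, 15] (size 2, max 15) hi=[23] (size 1, min 23) -> median=15
Step 4: insert 5 -> lo=[5, 7] (size 2, max 7) hi=[15, 23] (size 2, min 15) -> median=11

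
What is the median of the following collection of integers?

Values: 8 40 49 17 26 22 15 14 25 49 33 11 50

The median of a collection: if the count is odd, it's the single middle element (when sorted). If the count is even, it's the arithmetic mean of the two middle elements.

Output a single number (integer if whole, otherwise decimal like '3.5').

Step 1: insert 8 -> lo=[8] (size 1, max 8) hi=[] (size 0) -> median=8
Step 2: insert 40 -> lo=[8] (size 1, max 8) hi=[40] (size 1, min 40) -> median=24
Step 3: insert 49 -> lo=[8, 40] (size 2, max 40) hi=[49] (size 1, min 49) -> median=40
Step 4: insert 17 -> lo=[8, 17] (size 2, max 17) hi=[40, 49] (size 2, min 40) -> median=28.5
Step 5: insert 26 -> lo=[8, 17, 26] (size 3, max 26) hi=[40, 49] (size 2, min 40) -> median=26
Step 6: insert 22 -> lo=[8, 17, 22] (size 3, max 22) hi=[26, 40, 49] (size 3, min 26) -> median=24
Step 7: insert 15 -> lo=[8, 15, 17, 22] (size 4, max 22) hi=[26, 40, 49] (size 3, min 26) -> median=22
Step 8: insert 14 -> lo=[8, 14, 15, 17] (size 4, max 17) hi=[22, 26, 40, 49] (size 4, min 22) -> median=19.5
Step 9: insert 25 -> lo=[8, 14, 15, 17, 22] (size 5, max 22) hi=[25, 26, 40, 49] (size 4, min 25) -> median=22
Step 10: insert 49 -> lo=[8, 14, 15, 17, 22] (size 5, max 22) hi=[25, 26, 40, 49, 49] (size 5, min 25) -> median=23.5
Step 11: insert 33 -> lo=[8, 14, 15, 17, 22, 25] (size 6, max 25) hi=[26, 33, 40, 49, 49] (size 5, min 26) -> median=25
Step 12: insert 11 -> lo=[8, 11, 14, 15, 17, 22] (size 6, max 22) hi=[25, 26, 33, 40, 49, 49] (size 6, min 25) -> median=23.5
Step 13: insert 50 -> lo=[8, 11, 14, 15, 17, 22, 25] (size 7, max 25) hi=[26, 33, 40, 49, 49, 50] (size 6, min 26) -> median=25

Answer: 25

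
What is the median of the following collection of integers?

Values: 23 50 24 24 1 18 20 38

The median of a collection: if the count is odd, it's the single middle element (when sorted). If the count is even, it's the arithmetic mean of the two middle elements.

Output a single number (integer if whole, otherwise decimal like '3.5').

Answer: 23.5

Derivation:
Step 1: insert 23 -> lo=[23] (size 1, max 23) hi=[] (size 0) -> median=23
Step 2: insert 50 -> lo=[23] (size 1, max 23) hi=[50] (size 1, min 50) -> median=36.5
Step 3: insert 24 -> lo=[23, 24] (size 2, max 24) hi=[50] (size 1, min 50) -> median=24
Step 4: insert 24 -> lo=[23, 24] (size 2, max 24) hi=[24, 50] (size 2, min 24) -> median=24
Step 5: insert 1 -> lo=[1, 23, 24] (size 3, max 24) hi=[24, 50] (size 2, min 24) -> median=24
Step 6: insert 18 -> lo=[1, 18, 23] (size 3, max 23) hi=[24, 24, 50] (size 3, min 24) -> median=23.5
Step 7: insert 20 -> lo=[1, 18, 20, 23] (size 4, max 23) hi=[24, 24, 50] (size 3, min 24) -> median=23
Step 8: insert 38 -> lo=[1, 18, 20, 23] (size 4, max 23) hi=[24, 24, 38, 50] (size 4, min 24) -> median=23.5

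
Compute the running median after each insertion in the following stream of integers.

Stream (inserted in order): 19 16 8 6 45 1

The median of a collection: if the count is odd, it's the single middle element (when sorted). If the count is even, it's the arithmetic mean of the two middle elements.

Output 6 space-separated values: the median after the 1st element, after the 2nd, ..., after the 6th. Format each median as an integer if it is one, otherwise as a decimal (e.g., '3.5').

Answer: 19 17.5 16 12 16 12

Derivation:
Step 1: insert 19 -> lo=[19] (size 1, max 19) hi=[] (size 0) -> median=19
Step 2: insert 16 -> lo=[16] (size 1, max 16) hi=[19] (size 1, min 19) -> median=17.5
Step 3: insert 8 -> lo=[8, 16] (size 2, max 16) hi=[19] (size 1, min 19) -> median=16
Step 4: insert 6 -> lo=[6, 8] (size 2, max 8) hi=[16, 19] (size 2, min 16) -> median=12
Step 5: insert 45 -> lo=[6, 8, 16] (size 3, max 16) hi=[19, 45] (size 2, min 19) -> median=16
Step 6: insert 1 -> lo=[1, 6, 8] (size 3, max 8) hi=[16, 19, 45] (size 3, min 16) -> median=12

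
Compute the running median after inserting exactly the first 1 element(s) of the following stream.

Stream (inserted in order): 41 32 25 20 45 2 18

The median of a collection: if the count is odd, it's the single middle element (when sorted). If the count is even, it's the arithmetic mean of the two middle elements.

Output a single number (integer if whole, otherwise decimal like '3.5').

Answer: 41

Derivation:
Step 1: insert 41 -> lo=[41] (size 1, max 41) hi=[] (size 0) -> median=41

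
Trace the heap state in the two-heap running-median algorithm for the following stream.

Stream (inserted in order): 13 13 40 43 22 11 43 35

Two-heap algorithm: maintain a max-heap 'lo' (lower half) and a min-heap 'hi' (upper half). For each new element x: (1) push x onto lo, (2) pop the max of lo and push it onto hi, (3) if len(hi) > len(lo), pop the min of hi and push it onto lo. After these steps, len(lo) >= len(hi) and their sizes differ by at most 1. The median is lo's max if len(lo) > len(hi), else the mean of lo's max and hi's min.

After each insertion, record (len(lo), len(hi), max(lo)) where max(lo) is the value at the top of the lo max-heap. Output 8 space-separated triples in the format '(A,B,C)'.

Step 1: insert 13 -> lo=[13] hi=[] -> (len(lo)=1, len(hi)=0, max(lo)=13)
Step 2: insert 13 -> lo=[13] hi=[13] -> (len(lo)=1, len(hi)=1, max(lo)=13)
Step 3: insert 40 -> lo=[13, 13] hi=[40] -> (len(lo)=2, len(hi)=1, max(lo)=13)
Step 4: insert 43 -> lo=[13, 13] hi=[40, 43] -> (len(lo)=2, len(hi)=2, max(lo)=13)
Step 5: insert 22 -> lo=[13, 13, 22] hi=[40, 43] -> (len(lo)=3, len(hi)=2, max(lo)=22)
Step 6: insert 11 -> lo=[11, 13, 13] hi=[22, 40, 43] -> (len(lo)=3, len(hi)=3, max(lo)=13)
Step 7: insert 43 -> lo=[11, 13, 13, 22] hi=[40, 43, 43] -> (len(lo)=4, len(hi)=3, max(lo)=22)
Step 8: insert 35 -> lo=[11, 13, 13, 22] hi=[35, 40, 43, 43] -> (len(lo)=4, len(hi)=4, max(lo)=22)

Answer: (1,0,13) (1,1,13) (2,1,13) (2,2,13) (3,2,22) (3,3,13) (4,3,22) (4,4,22)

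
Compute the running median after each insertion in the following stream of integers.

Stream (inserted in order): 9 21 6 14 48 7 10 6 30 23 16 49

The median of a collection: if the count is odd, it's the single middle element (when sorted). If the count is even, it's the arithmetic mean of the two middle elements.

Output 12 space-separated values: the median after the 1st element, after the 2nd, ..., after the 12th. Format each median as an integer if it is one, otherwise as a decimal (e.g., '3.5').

Answer: 9 15 9 11.5 14 11.5 10 9.5 10 12 14 15

Derivation:
Step 1: insert 9 -> lo=[9] (size 1, max 9) hi=[] (size 0) -> median=9
Step 2: insert 21 -> lo=[9] (size 1, max 9) hi=[21] (size 1, min 21) -> median=15
Step 3: insert 6 -> lo=[6, 9] (size 2, max 9) hi=[21] (size 1, min 21) -> median=9
Step 4: insert 14 -> lo=[6, 9] (size 2, max 9) hi=[14, 21] (size 2, min 14) -> median=11.5
Step 5: insert 48 -> lo=[6, 9, 14] (size 3, max 14) hi=[21, 48] (size 2, min 21) -> median=14
Step 6: insert 7 -> lo=[6, 7, 9] (size 3, max 9) hi=[14, 21, 48] (size 3, min 14) -> median=11.5
Step 7: insert 10 -> lo=[6, 7, 9, 10] (size 4, max 10) hi=[14, 21, 48] (size 3, min 14) -> median=10
Step 8: insert 6 -> lo=[6, 6, 7, 9] (size 4, max 9) hi=[10, 14, 21, 48] (size 4, min 10) -> median=9.5
Step 9: insert 30 -> lo=[6, 6, 7, 9, 10] (size 5, max 10) hi=[14, 21, 30, 48] (size 4, min 14) -> median=10
Step 10: insert 23 -> lo=[6, 6, 7, 9, 10] (size 5, max 10) hi=[14, 21, 23, 30, 48] (size 5, min 14) -> median=12
Step 11: insert 16 -> lo=[6, 6, 7, 9, 10, 14] (size 6, max 14) hi=[16, 21, 23, 30, 48] (size 5, min 16) -> median=14
Step 12: insert 49 -> lo=[6, 6, 7, 9, 10, 14] (size 6, max 14) hi=[16, 21, 23, 30, 48, 49] (size 6, min 16) -> median=15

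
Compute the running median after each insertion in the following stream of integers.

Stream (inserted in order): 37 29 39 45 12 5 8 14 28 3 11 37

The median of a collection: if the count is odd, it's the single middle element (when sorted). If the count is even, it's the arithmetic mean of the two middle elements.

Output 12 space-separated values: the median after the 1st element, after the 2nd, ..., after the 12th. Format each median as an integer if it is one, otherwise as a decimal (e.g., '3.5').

Answer: 37 33 37 38 37 33 29 21.5 28 21 14 21

Derivation:
Step 1: insert 37 -> lo=[37] (size 1, max 37) hi=[] (size 0) -> median=37
Step 2: insert 29 -> lo=[29] (size 1, max 29) hi=[37] (size 1, min 37) -> median=33
Step 3: insert 39 -> lo=[29, 37] (size 2, max 37) hi=[39] (size 1, min 39) -> median=37
Step 4: insert 45 -> lo=[29, 37] (size 2, max 37) hi=[39, 45] (size 2, min 39) -> median=38
Step 5: insert 12 -> lo=[12, 29, 37] (size 3, max 37) hi=[39, 45] (size 2, min 39) -> median=37
Step 6: insert 5 -> lo=[5, 12, 29] (size 3, max 29) hi=[37, 39, 45] (size 3, min 37) -> median=33
Step 7: insert 8 -> lo=[5, 8, 12, 29] (size 4, max 29) hi=[37, 39, 45] (size 3, min 37) -> median=29
Step 8: insert 14 -> lo=[5, 8, 12, 14] (size 4, max 14) hi=[29, 37, 39, 45] (size 4, min 29) -> median=21.5
Step 9: insert 28 -> lo=[5, 8, 12, 14, 28] (size 5, max 28) hi=[29, 37, 39, 45] (size 4, min 29) -> median=28
Step 10: insert 3 -> lo=[3, 5, 8, 12, 14] (size 5, max 14) hi=[28, 29, 37, 39, 45] (size 5, min 28) -> median=21
Step 11: insert 11 -> lo=[3, 5, 8, 11, 12, 14] (size 6, max 14) hi=[28, 29, 37, 39, 45] (size 5, min 28) -> median=14
Step 12: insert 37 -> lo=[3, 5, 8, 11, 12, 14] (size 6, max 14) hi=[28, 29, 37, 37, 39, 45] (size 6, min 28) -> median=21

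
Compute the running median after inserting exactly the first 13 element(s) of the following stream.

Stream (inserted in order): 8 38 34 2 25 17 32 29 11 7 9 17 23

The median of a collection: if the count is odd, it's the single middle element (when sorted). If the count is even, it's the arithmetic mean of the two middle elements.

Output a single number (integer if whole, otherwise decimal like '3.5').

Step 1: insert 8 -> lo=[8] (size 1, max 8) hi=[] (size 0) -> median=8
Step 2: insert 38 -> lo=[8] (size 1, max 8) hi=[38] (size 1, min 38) -> median=23
Step 3: insert 34 -> lo=[8, 34] (size 2, max 34) hi=[38] (size 1, min 38) -> median=34
Step 4: insert 2 -> lo=[2, 8] (size 2, max 8) hi=[34, 38] (size 2, min 34) -> median=21
Step 5: insert 25 -> lo=[2, 8, 25] (size 3, max 25) hi=[34, 38] (size 2, min 34) -> median=25
Step 6: insert 17 -> lo=[2, 8, 17] (size 3, max 17) hi=[25, 34, 38] (size 3, min 25) -> median=21
Step 7: insert 32 -> lo=[2, 8, 17, 25] (size 4, max 25) hi=[32, 34, 38] (size 3, min 32) -> median=25
Step 8: insert 29 -> lo=[2, 8, 17, 25] (size 4, max 25) hi=[29, 32, 34, 38] (size 4, min 29) -> median=27
Step 9: insert 11 -> lo=[2, 8, 11, 17, 25] (size 5, max 25) hi=[29, 32, 34, 38] (size 4, min 29) -> median=25
Step 10: insert 7 -> lo=[2, 7, 8, 11, 17] (size 5, max 17) hi=[25, 29, 32, 34, 38] (size 5, min 25) -> median=21
Step 11: insert 9 -> lo=[2, 7, 8, 9, 11, 17] (size 6, max 17) hi=[25, 29, 32, 34, 38] (size 5, min 25) -> median=17
Step 12: insert 17 -> lo=[2, 7, 8, 9, 11, 17] (size 6, max 17) hi=[17, 25, 29, 32, 34, 38] (size 6, min 17) -> median=17
Step 13: insert 23 -> lo=[2, 7, 8, 9, 11, 17, 17] (size 7, max 17) hi=[23, 25, 29, 32, 34, 38] (size 6, min 23) -> median=17

Answer: 17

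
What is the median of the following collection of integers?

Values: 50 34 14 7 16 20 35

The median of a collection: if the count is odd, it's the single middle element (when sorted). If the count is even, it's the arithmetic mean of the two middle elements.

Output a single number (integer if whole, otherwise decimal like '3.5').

Step 1: insert 50 -> lo=[50] (size 1, max 50) hi=[] (size 0) -> median=50
Step 2: insert 34 -> lo=[34] (size 1, max 34) hi=[50] (size 1, min 50) -> median=42
Step 3: insert 14 -> lo=[14, 34] (size 2, max 34) hi=[50] (size 1, min 50) -> median=34
Step 4: insert 7 -> lo=[7, 14] (size 2, max 14) hi=[34, 50] (size 2, min 34) -> median=24
Step 5: insert 16 -> lo=[7, 14, 16] (size 3, max 16) hi=[34, 50] (size 2, min 34) -> median=16
Step 6: insert 20 -> lo=[7, 14, 16] (size 3, max 16) hi=[20, 34, 50] (size 3, min 20) -> median=18
Step 7: insert 35 -> lo=[7, 14, 16, 20] (size 4, max 20) hi=[34, 35, 50] (size 3, min 34) -> median=20

Answer: 20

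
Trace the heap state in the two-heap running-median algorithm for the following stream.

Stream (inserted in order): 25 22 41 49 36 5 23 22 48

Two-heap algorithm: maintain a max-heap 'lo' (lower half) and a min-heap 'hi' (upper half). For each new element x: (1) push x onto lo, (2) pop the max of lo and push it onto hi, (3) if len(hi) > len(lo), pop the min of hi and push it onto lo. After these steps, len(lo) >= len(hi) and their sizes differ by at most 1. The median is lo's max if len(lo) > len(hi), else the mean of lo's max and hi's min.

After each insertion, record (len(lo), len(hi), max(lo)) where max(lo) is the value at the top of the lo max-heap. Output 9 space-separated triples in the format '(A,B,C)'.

Answer: (1,0,25) (1,1,22) (2,1,25) (2,2,25) (3,2,36) (3,3,25) (4,3,25) (4,4,23) (5,4,25)

Derivation:
Step 1: insert 25 -> lo=[25] hi=[] -> (len(lo)=1, len(hi)=0, max(lo)=25)
Step 2: insert 22 -> lo=[22] hi=[25] -> (len(lo)=1, len(hi)=1, max(lo)=22)
Step 3: insert 41 -> lo=[22, 25] hi=[41] -> (len(lo)=2, len(hi)=1, max(lo)=25)
Step 4: insert 49 -> lo=[22, 25] hi=[41, 49] -> (len(lo)=2, len(hi)=2, max(lo)=25)
Step 5: insert 36 -> lo=[22, 25, 36] hi=[41, 49] -> (len(lo)=3, len(hi)=2, max(lo)=36)
Step 6: insert 5 -> lo=[5, 22, 25] hi=[36, 41, 49] -> (len(lo)=3, len(hi)=3, max(lo)=25)
Step 7: insert 23 -> lo=[5, 22, 23, 25] hi=[36, 41, 49] -> (len(lo)=4, len(hi)=3, max(lo)=25)
Step 8: insert 22 -> lo=[5, 22, 22, 23] hi=[25, 36, 41, 49] -> (len(lo)=4, len(hi)=4, max(lo)=23)
Step 9: insert 48 -> lo=[5, 22, 22, 23, 25] hi=[36, 41, 48, 49] -> (len(lo)=5, len(hi)=4, max(lo)=25)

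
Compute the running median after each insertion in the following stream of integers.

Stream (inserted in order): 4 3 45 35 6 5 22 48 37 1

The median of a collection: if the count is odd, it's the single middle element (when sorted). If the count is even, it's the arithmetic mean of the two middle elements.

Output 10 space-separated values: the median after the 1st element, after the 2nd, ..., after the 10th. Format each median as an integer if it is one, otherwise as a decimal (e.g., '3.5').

Answer: 4 3.5 4 19.5 6 5.5 6 14 22 14

Derivation:
Step 1: insert 4 -> lo=[4] (size 1, max 4) hi=[] (size 0) -> median=4
Step 2: insert 3 -> lo=[3] (size 1, max 3) hi=[4] (size 1, min 4) -> median=3.5
Step 3: insert 45 -> lo=[3, 4] (size 2, max 4) hi=[45] (size 1, min 45) -> median=4
Step 4: insert 35 -> lo=[3, 4] (size 2, max 4) hi=[35, 45] (size 2, min 35) -> median=19.5
Step 5: insert 6 -> lo=[3, 4, 6] (size 3, max 6) hi=[35, 45] (size 2, min 35) -> median=6
Step 6: insert 5 -> lo=[3, 4, 5] (size 3, max 5) hi=[6, 35, 45] (size 3, min 6) -> median=5.5
Step 7: insert 22 -> lo=[3, 4, 5, 6] (size 4, max 6) hi=[22, 35, 45] (size 3, min 22) -> median=6
Step 8: insert 48 -> lo=[3, 4, 5, 6] (size 4, max 6) hi=[22, 35, 45, 48] (size 4, min 22) -> median=14
Step 9: insert 37 -> lo=[3, 4, 5, 6, 22] (size 5, max 22) hi=[35, 37, 45, 48] (size 4, min 35) -> median=22
Step 10: insert 1 -> lo=[1, 3, 4, 5, 6] (size 5, max 6) hi=[22, 35, 37, 45, 48] (size 5, min 22) -> median=14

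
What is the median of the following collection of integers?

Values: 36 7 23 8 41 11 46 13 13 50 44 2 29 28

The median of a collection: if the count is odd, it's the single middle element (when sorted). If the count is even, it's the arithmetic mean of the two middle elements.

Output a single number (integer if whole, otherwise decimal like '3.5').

Answer: 25.5

Derivation:
Step 1: insert 36 -> lo=[36] (size 1, max 36) hi=[] (size 0) -> median=36
Step 2: insert 7 -> lo=[7] (size 1, max 7) hi=[36] (size 1, min 36) -> median=21.5
Step 3: insert 23 -> lo=[7, 23] (size 2, max 23) hi=[36] (size 1, min 36) -> median=23
Step 4: insert 8 -> lo=[7, 8] (size 2, max 8) hi=[23, 36] (size 2, min 23) -> median=15.5
Step 5: insert 41 -> lo=[7, 8, 23] (size 3, max 23) hi=[36, 41] (size 2, min 36) -> median=23
Step 6: insert 11 -> lo=[7, 8, 11] (size 3, max 11) hi=[23, 36, 41] (size 3, min 23) -> median=17
Step 7: insert 46 -> lo=[7, 8, 11, 23] (size 4, max 23) hi=[36, 41, 46] (size 3, min 36) -> median=23
Step 8: insert 13 -> lo=[7, 8, 11, 13] (size 4, max 13) hi=[23, 36, 41, 46] (size 4, min 23) -> median=18
Step 9: insert 13 -> lo=[7, 8, 11, 13, 13] (size 5, max 13) hi=[23, 36, 41, 46] (size 4, min 23) -> median=13
Step 10: insert 50 -> lo=[7, 8, 11, 13, 13] (size 5, max 13) hi=[23, 36, 41, 46, 50] (size 5, min 23) -> median=18
Step 11: insert 44 -> lo=[7, 8, 11, 13, 13, 23] (size 6, max 23) hi=[36, 41, 44, 46, 50] (size 5, min 36) -> median=23
Step 12: insert 2 -> lo=[2, 7, 8, 11, 13, 13] (size 6, max 13) hi=[23, 36, 41, 44, 46, 50] (size 6, min 23) -> median=18
Step 13: insert 29 -> lo=[2, 7, 8, 11, 13, 13, 23] (size 7, max 23) hi=[29, 36, 41, 44, 46, 50] (size 6, min 29) -> median=23
Step 14: insert 28 -> lo=[2, 7, 8, 11, 13, 13, 23] (size 7, max 23) hi=[28, 29, 36, 41, 44, 46, 50] (size 7, min 28) -> median=25.5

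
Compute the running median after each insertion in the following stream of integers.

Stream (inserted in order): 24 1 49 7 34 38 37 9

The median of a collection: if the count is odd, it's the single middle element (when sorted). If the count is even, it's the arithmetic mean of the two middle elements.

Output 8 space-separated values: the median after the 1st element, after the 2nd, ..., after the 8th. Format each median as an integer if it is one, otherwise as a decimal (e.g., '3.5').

Step 1: insert 24 -> lo=[24] (size 1, max 24) hi=[] (size 0) -> median=24
Step 2: insert 1 -> lo=[1] (size 1, max 1) hi=[24] (size 1, min 24) -> median=12.5
Step 3: insert 49 -> lo=[1, 24] (size 2, max 24) hi=[49] (size 1, min 49) -> median=24
Step 4: insert 7 -> lo=[1, 7] (size 2, max 7) hi=[24, 49] (size 2, min 24) -> median=15.5
Step 5: insert 34 -> lo=[1, 7, 24] (size 3, max 24) hi=[34, 49] (size 2, min 34) -> median=24
Step 6: insert 38 -> lo=[1, 7, 24] (size 3, max 24) hi=[34, 38, 49] (size 3, min 34) -> median=29
Step 7: insert 37 -> lo=[1, 7, 24, 34] (size 4, max 34) hi=[37, 38, 49] (size 3, min 37) -> median=34
Step 8: insert 9 -> lo=[1, 7, 9, 24] (size 4, max 24) hi=[34, 37, 38, 49] (size 4, min 34) -> median=29

Answer: 24 12.5 24 15.5 24 29 34 29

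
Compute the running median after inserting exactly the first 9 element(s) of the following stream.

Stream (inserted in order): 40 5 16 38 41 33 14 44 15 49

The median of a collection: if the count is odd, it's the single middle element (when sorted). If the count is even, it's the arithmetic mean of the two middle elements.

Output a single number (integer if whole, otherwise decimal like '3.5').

Step 1: insert 40 -> lo=[40] (size 1, max 40) hi=[] (size 0) -> median=40
Step 2: insert 5 -> lo=[5] (size 1, max 5) hi=[40] (size 1, min 40) -> median=22.5
Step 3: insert 16 -> lo=[5, 16] (size 2, max 16) hi=[40] (size 1, min 40) -> median=16
Step 4: insert 38 -> lo=[5, 16] (size 2, max 16) hi=[38, 40] (size 2, min 38) -> median=27
Step 5: insert 41 -> lo=[5, 16, 38] (size 3, max 38) hi=[40, 41] (size 2, min 40) -> median=38
Step 6: insert 33 -> lo=[5, 16, 33] (size 3, max 33) hi=[38, 40, 41] (size 3, min 38) -> median=35.5
Step 7: insert 14 -> lo=[5, 14, 16, 33] (size 4, max 33) hi=[38, 40, 41] (size 3, min 38) -> median=33
Step 8: insert 44 -> lo=[5, 14, 16, 33] (size 4, max 33) hi=[38, 40, 41, 44] (size 4, min 38) -> median=35.5
Step 9: insert 15 -> lo=[5, 14, 15, 16, 33] (size 5, max 33) hi=[38, 40, 41, 44] (size 4, min 38) -> median=33

Answer: 33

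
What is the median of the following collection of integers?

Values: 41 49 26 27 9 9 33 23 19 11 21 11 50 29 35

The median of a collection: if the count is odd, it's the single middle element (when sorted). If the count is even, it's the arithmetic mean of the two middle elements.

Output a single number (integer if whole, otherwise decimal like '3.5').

Step 1: insert 41 -> lo=[41] (size 1, max 41) hi=[] (size 0) -> median=41
Step 2: insert 49 -> lo=[41] (size 1, max 41) hi=[49] (size 1, min 49) -> median=45
Step 3: insert 26 -> lo=[26, 41] (size 2, max 41) hi=[49] (size 1, min 49) -> median=41
Step 4: insert 27 -> lo=[26, 27] (size 2, max 27) hi=[41, 49] (size 2, min 41) -> median=34
Step 5: insert 9 -> lo=[9, 26, 27] (size 3, max 27) hi=[41, 49] (size 2, min 41) -> median=27
Step 6: insert 9 -> lo=[9, 9, 26] (size 3, max 26) hi=[27, 41, 49] (size 3, min 27) -> median=26.5
Step 7: insert 33 -> lo=[9, 9, 26, 27] (size 4, max 27) hi=[33, 41, 49] (size 3, min 33) -> median=27
Step 8: insert 23 -> lo=[9, 9, 23, 26] (size 4, max 26) hi=[27, 33, 41, 49] (size 4, min 27) -> median=26.5
Step 9: insert 19 -> lo=[9, 9, 19, 23, 26] (size 5, max 26) hi=[27, 33, 41, 49] (size 4, min 27) -> median=26
Step 10: insert 11 -> lo=[9, 9, 11, 19, 23] (size 5, max 23) hi=[26, 27, 33, 41, 49] (size 5, min 26) -> median=24.5
Step 11: insert 21 -> lo=[9, 9, 11, 19, 21, 23] (size 6, max 23) hi=[26, 27, 33, 41, 49] (size 5, min 26) -> median=23
Step 12: insert 11 -> lo=[9, 9, 11, 11, 19, 21] (size 6, max 21) hi=[23, 26, 27, 33, 41, 49] (size 6, min 23) -> median=22
Step 13: insert 50 -> lo=[9, 9, 11, 11, 19, 21, 23] (size 7, max 23) hi=[26, 27, 33, 41, 49, 50] (size 6, min 26) -> median=23
Step 14: insert 29 -> lo=[9, 9, 11, 11, 19, 21, 23] (size 7, max 23) hi=[26, 27, 29, 33, 41, 49, 50] (size 7, min 26) -> median=24.5
Step 15: insert 35 -> lo=[9, 9, 11, 11, 19, 21, 23, 26] (size 8, max 26) hi=[27, 29, 33, 35, 41, 49, 50] (size 7, min 27) -> median=26

Answer: 26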